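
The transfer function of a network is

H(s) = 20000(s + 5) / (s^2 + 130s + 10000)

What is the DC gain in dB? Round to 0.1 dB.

20.0 dB

H(0) = 20000·5 / 10000 = 10
20 log₁₀(10) ≈ 20.00 dB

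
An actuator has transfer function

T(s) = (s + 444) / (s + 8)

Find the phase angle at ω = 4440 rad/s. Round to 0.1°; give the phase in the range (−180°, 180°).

At s = jω = j4440:
zero (s+444): 444 + j4440 → |·| = √(444²+4440²) = √19910736 ≈ 4462.1, ∠ = arctan(4440/444) ≈ 84.29°
pole (s+8): 8 + j4440 → |·| = √(8²+4440²) = √19713664 ≈ 4440, ∠ = arctan(4440/8) ≈ 89.90°
∠T = 84.29° − 89.90° = -5.61°

-5.6°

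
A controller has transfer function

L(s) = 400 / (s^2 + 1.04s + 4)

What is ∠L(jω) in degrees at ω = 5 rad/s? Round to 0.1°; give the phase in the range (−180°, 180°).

At s = jω = j5:
quadratic: (j5)² + 1.04·j5 + 4 = -21 + j5.2 → |·| ≈ 21.634, ∠ ≈ 166.09°
∠L = 0.00° − 166.09° = -166.09°

-166.1°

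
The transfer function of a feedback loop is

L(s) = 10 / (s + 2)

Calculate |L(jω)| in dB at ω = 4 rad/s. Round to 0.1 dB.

Substitute s = j4:
Numerator: 10 = 10 + j0
Denominator: (j4) + 2 = 2 + j4
|N| = √(10² + 0²) ≈ 10, ∠N ≈ 0.00°
|D| = √(2² + 4²) ≈ 4.4721, ∠D ≈ 63.43°
|L| = 10 / 4.4721 ≈ 2.2361
Gain = 20 log₁₀(2.2361) ≈ 6.99 dB

7.0 dB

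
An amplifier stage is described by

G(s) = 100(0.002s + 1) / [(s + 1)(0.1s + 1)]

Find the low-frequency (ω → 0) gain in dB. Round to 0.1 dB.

G(0) = 100 · 1 / 1 = 100
20 log₁₀(100) ≈ 40.00 dB

40.0 dB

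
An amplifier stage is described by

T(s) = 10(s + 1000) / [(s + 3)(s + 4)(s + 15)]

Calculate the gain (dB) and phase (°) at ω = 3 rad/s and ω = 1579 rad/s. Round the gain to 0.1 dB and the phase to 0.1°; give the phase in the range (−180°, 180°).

ω = 3: 29.8 dB, -93.0°; ω = 1579: -106.5 dB, 148.5°

At s = jω = j3:
zero (s+1000): 1000 + j3 → |·| = √(1000²+3²) = √1000009 ≈ 1000, ∠ = arctan(3/1000) ≈ 0.17°
pole (s+3): 3 + j3 → |·| = √(3²+3²) = √18 ≈ 4.2426, ∠ = arctan(3/3) ≈ 45.00°
pole (s+4): 4 + j3 → |·| = √(4²+3²) = √25 ≈ 5, ∠ = arctan(3/4) ≈ 36.87°
pole (s+15): 15 + j3 → |·| = √(15²+3²) = √234 ≈ 15.297, ∠ = arctan(3/15) ≈ 11.31°
|T| = 10 · 1000 / 324.5 ≈ 30.817
Gain = 20 log₁₀(30.817) ≈ 29.78 dB
∠T = 0.17° − 93.18° = -93.01°

At s = jω = j1579:
zero (s+1000): 1000 + j1579 → |·| = √(1000²+1579²) = √3493241 ≈ 1869, ∠ = arctan(1579/1000) ≈ 57.65°
pole (s+3): 3 + j1579 → |·| = √(3²+1579²) = √2493250 ≈ 1579, ∠ = arctan(1579/3) ≈ 89.89°
pole (s+4): 4 + j1579 → |·| = √(4²+1579²) = √2493257 ≈ 1579, ∠ = arctan(1579/4) ≈ 89.85°
pole (s+15): 15 + j1579 → |·| = √(15²+1579²) = √2493466 ≈ 1579.1, ∠ = arctan(1579/15) ≈ 89.46°
|T| = 10 · 1869 / 3.9371e+09 ≈ 4.7471e-06
Gain = 20 log₁₀(4.7471e-06) ≈ -106.47 dB
∠T = 57.65° − 269.20° = -211.55° ≡ 148.45° (principal value)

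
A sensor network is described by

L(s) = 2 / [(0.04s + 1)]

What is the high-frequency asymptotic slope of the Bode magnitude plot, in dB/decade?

Each pole contributes −20 dB/decade at high frequency; each zero contributes +20 dB/decade.
Net: 0 zero(s) − 1 pole(s) → -20 dB/decade.

-20 dB/decade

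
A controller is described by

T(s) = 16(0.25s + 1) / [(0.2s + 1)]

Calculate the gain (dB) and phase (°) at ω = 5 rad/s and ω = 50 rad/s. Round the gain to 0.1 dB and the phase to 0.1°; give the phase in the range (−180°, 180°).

At ω = 5 rad/s:
zero (1 + j5·0.25) = 1 + j1.25 → |·| ≈ 1.6008, ∠ ≈ 51.34°
pole (1 + j5·0.2) = 1 + j1 → |·| ≈ 1.4142, ∠ ≈ 45.00°
|T| = 16 · 1.6008 / (1.4142) ≈ 18.111
Gain = 20 log₁₀(18.111) ≈ 25.16 dB
∠T = (51.34°) − (45.00°) = 6.34°

At ω = 50 rad/s:
zero (1 + j50·0.25) = 1 + j12.5 → |·| ≈ 12.54, ∠ ≈ 85.43°
pole (1 + j50·0.2) = 1 + j10 → |·| ≈ 10.05, ∠ ≈ 84.29°
|T| = 16 · 12.54 / (10.05) ≈ 19.964
Gain = 20 log₁₀(19.964) ≈ 26.00 dB
∠T = (85.43°) − (84.29°) = 1.14°

ω = 5: 25.2 dB, 6.3°; ω = 50: 26.0 dB, 1.1°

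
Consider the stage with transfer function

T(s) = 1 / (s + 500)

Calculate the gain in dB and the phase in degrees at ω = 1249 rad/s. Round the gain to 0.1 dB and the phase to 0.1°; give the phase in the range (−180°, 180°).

-62.6 dB, -68.2°

Substitute s = j1249:
Numerator: 1 = 1 + j0
Denominator: (j1249) + 500 = 500 + j1249
|N| = √(1² + 0²) ≈ 1, ∠N ≈ 0.00°
|D| = √(500² + 1249²) ≈ 1345.4, ∠D ≈ 68.18°
|T| = 1 / 1345.4 ≈ 0.00074327
Gain = 20 log₁₀(0.00074327) ≈ -62.58 dB
∠T = 0.00° − 68.18° = -68.18°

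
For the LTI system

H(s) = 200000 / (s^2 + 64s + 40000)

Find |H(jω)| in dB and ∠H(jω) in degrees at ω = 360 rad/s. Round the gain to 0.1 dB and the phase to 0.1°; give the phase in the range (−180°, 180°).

At s = jω = j360:
quadratic: (j360)² + 64·j360 + 40000 = -89600 + j23040 → |·| ≈ 92515, ∠ ≈ 165.58°
|H| = 200000 / 92515 ≈ 2.1618
Gain = 20 log₁₀(2.1618) ≈ 6.70 dB
∠H = 0.00° − 165.58° = -165.58°

6.7 dB, -165.6°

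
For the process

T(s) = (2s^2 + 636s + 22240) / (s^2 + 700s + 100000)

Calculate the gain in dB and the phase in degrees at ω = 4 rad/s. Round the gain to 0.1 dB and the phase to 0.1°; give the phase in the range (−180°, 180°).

Substitute s = j4:
Numerator: 2(j4)^2 + 636(j4) + 22240 = 22208 + j2544
Denominator: (j4)^2 + 700(j4) + 100000 = 99984 + j2800
|N| = √(22208² + 2544²) ≈ 22353, ∠N ≈ 6.53°
|D| = √(99984² + 2800²) ≈ 1.0002e+05, ∠D ≈ 1.60°
|T| = 22353 / 1.0002e+05 ≈ 0.22349
Gain = 20 log₁₀(0.22349) ≈ -13.01 dB
∠T = 6.53° − 1.60° = 4.93°

-13.0 dB, 4.9°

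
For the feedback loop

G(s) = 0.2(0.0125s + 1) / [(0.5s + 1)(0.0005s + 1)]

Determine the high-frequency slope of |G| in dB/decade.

Each pole contributes −20 dB/decade at high frequency; each zero contributes +20 dB/decade.
Net: 1 zero(s) − 2 pole(s) → -20 dB/decade.

-20 dB/decade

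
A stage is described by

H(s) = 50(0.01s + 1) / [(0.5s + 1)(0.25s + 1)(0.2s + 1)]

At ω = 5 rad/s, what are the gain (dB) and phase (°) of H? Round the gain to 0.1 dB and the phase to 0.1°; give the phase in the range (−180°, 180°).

At ω = 5 rad/s:
zero (1 + j5·0.01) = 1 + j0.05 → |·| ≈ 1.0012, ∠ ≈ 2.86°
pole (1 + j5·0.5) = 1 + j2.5 → |·| ≈ 2.6926, ∠ ≈ 68.20°
pole (1 + j5·0.25) = 1 + j1.25 → |·| ≈ 1.6008, ∠ ≈ 51.34°
pole (1 + j5·0.2) = 1 + j1 → |·| ≈ 1.4142, ∠ ≈ 45.00°
|H| = 50 · 1.0012 / (2.6926 · 1.6008 · 1.4142) ≈ 8.2124
Gain = 20 log₁₀(8.2124) ≈ 18.29 dB
∠H = (2.86°) − (68.20° + 51.34° + 45.00°) = -161.68°

18.3 dB, -161.7°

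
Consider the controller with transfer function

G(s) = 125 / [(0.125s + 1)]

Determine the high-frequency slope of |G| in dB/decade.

Each pole contributes −20 dB/decade at high frequency; each zero contributes +20 dB/decade.
Net: 0 zero(s) − 1 pole(s) → -20 dB/decade.

-20 dB/decade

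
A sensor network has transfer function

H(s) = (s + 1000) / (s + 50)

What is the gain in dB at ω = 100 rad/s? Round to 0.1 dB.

19.1 dB

At s = jω = j100:
zero (s+1000): 1000 + j100 → |·| = √(1000²+100²) = √1010000 ≈ 1005, ∠ = arctan(100/1000) ≈ 5.71°
pole (s+50): 50 + j100 → |·| = √(50²+100²) = √12500 ≈ 111.8, ∠ = arctan(100/50) ≈ 63.43°
|H| = 1 · 1005 / 111.8 ≈ 8.9893
Gain = 20 log₁₀(8.9893) ≈ 19.07 dB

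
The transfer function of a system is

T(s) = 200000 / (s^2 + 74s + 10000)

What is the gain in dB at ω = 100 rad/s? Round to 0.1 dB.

At s = jω = j100:
quadratic: (j100)² + 74·j100 + 10000 = 0 + j7400 → |·| ≈ 7400, ∠ ≈ 90.00°
|T| = 200000 / 7400 ≈ 27.027
Gain = 20 log₁₀(27.027) ≈ 28.64 dB

28.6 dB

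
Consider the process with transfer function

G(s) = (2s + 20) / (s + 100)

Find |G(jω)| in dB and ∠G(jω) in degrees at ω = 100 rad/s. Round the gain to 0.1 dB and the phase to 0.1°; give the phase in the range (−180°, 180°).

Substitute s = j100:
Numerator: 2(j100) + 20 = 20 + j200
Denominator: (j100) + 100 = 100 + j100
|N| = √(20² + 200²) ≈ 201, ∠N ≈ 84.29°
|D| = √(100² + 100²) ≈ 141.42, ∠D ≈ 45.00°
|G| = 201 / 141.42 ≈ 1.4213
Gain = 20 log₁₀(1.4213) ≈ 3.05 dB
∠G = 84.29° − 45.00° = 39.29°

3.1 dB, 39.3°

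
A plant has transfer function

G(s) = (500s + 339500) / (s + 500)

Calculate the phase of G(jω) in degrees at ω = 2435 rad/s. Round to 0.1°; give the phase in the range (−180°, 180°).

-4.0°

Substitute s = j2435:
Numerator: 500(j2435) + 339500 = 339500 + j1217500
Denominator: (j2435) + 500 = 500 + j2435
|N| = √(339500² + 1217500²) ≈ 1.2639e+06, ∠N ≈ 74.42°
|D| = √(500² + 2435²) ≈ 2485.8, ∠D ≈ 78.40°
∠G = 74.42° − 78.40° = -3.98°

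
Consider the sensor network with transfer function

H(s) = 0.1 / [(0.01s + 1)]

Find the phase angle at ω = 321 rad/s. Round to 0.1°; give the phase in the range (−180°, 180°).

At ω = 321 rad/s:
pole (1 + j321·0.01) = 1 + j3.21 → |·| ≈ 3.3622, ∠ ≈ 72.70°
∠H = (0°) − (72.70°) = -72.70°

-72.7°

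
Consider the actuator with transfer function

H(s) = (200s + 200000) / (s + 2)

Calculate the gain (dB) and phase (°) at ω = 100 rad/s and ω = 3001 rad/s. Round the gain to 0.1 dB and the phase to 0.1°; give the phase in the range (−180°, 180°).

ω = 100: 66.1 dB, -83.1°; ω = 3001: 46.5 dB, -18.4°

Substitute s = j100:
Numerator: 200(j100) + 200000 = 200000 + j20000
Denominator: (j100) + 2 = 2 + j100
|N| = √(200000² + 20000²) ≈ 2.01e+05, ∠N ≈ 5.71°
|D| = √(2² + 100²) ≈ 100.02, ∠D ≈ 88.85°
|H| = 2.01e+05 / 100.02 ≈ 2009.6
Gain = 20 log₁₀(2009.6) ≈ 66.06 dB
∠H = 5.71° − 88.85° = -83.14°

Substitute s = j3001:
Numerator: 200(j3001) + 200000 = 200000 + j600200
Denominator: (j3001) + 2 = 2 + j3001
|N| = √(200000² + 600200²) ≈ 6.3265e+05, ∠N ≈ 71.57°
|D| = √(2² + 3001²) ≈ 3001, ∠D ≈ 89.96°
|H| = 6.3265e+05 / 3001 ≈ 210.81
Gain = 20 log₁₀(210.81) ≈ 46.48 dB
∠H = 71.57° − 89.96° = -18.39°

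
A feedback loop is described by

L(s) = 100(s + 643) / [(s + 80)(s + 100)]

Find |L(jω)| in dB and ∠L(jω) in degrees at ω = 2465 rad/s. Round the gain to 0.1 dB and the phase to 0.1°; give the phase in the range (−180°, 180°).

-27.6 dB, -100.4°

At s = jω = j2465:
zero (s+643): 643 + j2465 → |·| = √(643²+2465²) = √6489674 ≈ 2547.5, ∠ = arctan(2465/643) ≈ 75.38°
pole (s+80): 80 + j2465 → |·| = √(80²+2465²) = √6082625 ≈ 2466.3, ∠ = arctan(2465/80) ≈ 88.14°
pole (s+100): 100 + j2465 → |·| = √(100²+2465²) = √6086225 ≈ 2467, ∠ = arctan(2465/100) ≈ 87.68°
|L| = 100 · 2547.5 / 6.0844e+06 ≈ 0.041869
Gain = 20 log₁₀(0.041869) ≈ -27.56 dB
∠L = 75.38° − 175.82° = -100.44°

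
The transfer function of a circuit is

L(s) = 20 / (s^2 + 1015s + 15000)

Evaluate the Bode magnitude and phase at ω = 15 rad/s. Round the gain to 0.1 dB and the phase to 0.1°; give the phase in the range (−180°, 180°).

-60.5 dB, -45.9°

Substitute s = j15:
Numerator: 20 = 20 + j0
Denominator: (j15)^2 + 1015(j15) + 15000 = 14775 + j15225
|N| = √(20² + 0²) ≈ 20, ∠N ≈ 0.00°
|D| = √(14775² + 15225²) ≈ 21216, ∠D ≈ 45.86°
|L| = 20 / 21216 ≈ 0.00094268
Gain = 20 log₁₀(0.00094268) ≈ -60.51 dB
∠L = 0.00° − 45.86° = -45.86°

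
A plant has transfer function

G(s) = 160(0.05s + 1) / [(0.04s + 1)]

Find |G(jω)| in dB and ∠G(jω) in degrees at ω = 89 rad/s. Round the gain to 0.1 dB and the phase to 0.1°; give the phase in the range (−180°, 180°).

45.9 dB, 3.0°

At ω = 89 rad/s:
zero (1 + j89·0.05) = 1 + j4.45 → |·| ≈ 4.561, ∠ ≈ 77.33°
pole (1 + j89·0.04) = 1 + j3.56 → |·| ≈ 3.6978, ∠ ≈ 74.31°
|G| = 160 · 4.561 / (3.6978) ≈ 197.35
Gain = 20 log₁₀(197.35) ≈ 45.90 dB
∠G = (77.33°) − (74.31°) = 3.02°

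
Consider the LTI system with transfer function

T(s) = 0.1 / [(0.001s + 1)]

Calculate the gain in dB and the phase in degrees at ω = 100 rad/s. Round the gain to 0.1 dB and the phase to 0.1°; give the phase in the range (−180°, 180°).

-20.0 dB, -5.7°

At ω = 100 rad/s:
pole (1 + j100·0.001) = 1 + j0.1 → |·| ≈ 1.005, ∠ ≈ 5.71°
|T| = 0.1 · 1 / (1.005) ≈ 0.099502
Gain = 20 log₁₀(0.099502) ≈ -20.04 dB
∠T = (0°) − (5.71°) = -5.71°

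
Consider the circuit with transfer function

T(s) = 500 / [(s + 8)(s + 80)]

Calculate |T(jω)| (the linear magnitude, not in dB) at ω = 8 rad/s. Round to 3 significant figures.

0.550

At s = jω = j8:
pole (s+8): 8 + j8 → |·| = √(8²+8²) = √128 ≈ 11.314, ∠ = arctan(8/8) ≈ 45.00°
pole (s+80): 80 + j8 → |·| = √(80²+8²) = √6464 ≈ 80.399, ∠ = arctan(8/80) ≈ 5.71°
|T| = 500 / 909.63 ≈ 0.54967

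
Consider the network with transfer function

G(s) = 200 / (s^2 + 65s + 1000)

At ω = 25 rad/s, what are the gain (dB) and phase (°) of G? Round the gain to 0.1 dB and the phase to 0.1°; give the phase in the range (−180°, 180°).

Substitute s = j25:
Numerator: 200 = 200 + j0
Denominator: (j25)^2 + 65(j25) + 1000 = 375 + j1625
|N| = √(200² + 0²) ≈ 200, ∠N ≈ 0.00°
|D| = √(375² + 1625²) ≈ 1667.7, ∠D ≈ 77.01°
|G| = 200 / 1667.7 ≈ 0.11993
Gain = 20 log₁₀(0.11993) ≈ -18.42 dB
∠G = 0.00° − 77.01° = -77.01°

-18.4 dB, -77.0°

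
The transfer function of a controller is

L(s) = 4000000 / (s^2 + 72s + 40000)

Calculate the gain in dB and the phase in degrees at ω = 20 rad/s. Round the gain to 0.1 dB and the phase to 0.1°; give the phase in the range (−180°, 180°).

40.1 dB, -2.1°

At s = jω = j20:
quadratic: (j20)² + 72·j20 + 40000 = 39600 + j1440 → |·| ≈ 39626, ∠ ≈ 2.08°
|L| = 4000000 / 39626 ≈ 100.94
Gain = 20 log₁₀(100.94) ≈ 40.08 dB
∠L = 0.00° − 2.08° = -2.08°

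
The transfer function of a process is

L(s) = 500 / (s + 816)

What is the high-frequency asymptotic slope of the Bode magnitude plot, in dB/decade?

-20 dB/decade

Each pole contributes −20 dB/decade at high frequency; each zero contributes +20 dB/decade.
Net: 0 zero(s) − 1 pole(s) → -20 dB/decade.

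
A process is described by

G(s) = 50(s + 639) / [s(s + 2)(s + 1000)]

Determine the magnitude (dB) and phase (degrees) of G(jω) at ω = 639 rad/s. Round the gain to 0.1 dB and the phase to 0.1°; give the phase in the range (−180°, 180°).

At s = jω = j639:
zero (s+639): 639 + j639 → |·| = √(639²+639²) = √816642 ≈ 903.68, ∠ = arctan(639/639) ≈ 45.00°
pole (s+2): 2 + j639 → |·| = √(2²+639²) = √408325 ≈ 639, ∠ = arctan(639/2) ≈ 89.82°
pole (s+1000): 1000 + j639 → |·| = √(1000²+639²) = √1408321 ≈ 1186.7, ∠ = arctan(639/1000) ≈ 32.58°
pole at origin: |s| = 639, ∠ = 90.00° (in denominator)
|G| = 50 · 903.68 / 4.8455e+08 ≈ 9.3249e-05
Gain = 20 log₁₀(9.3249e-05) ≈ -80.61 dB
∠G = 45.00° − 212.40° = -167.40°

-80.6 dB, -167.4°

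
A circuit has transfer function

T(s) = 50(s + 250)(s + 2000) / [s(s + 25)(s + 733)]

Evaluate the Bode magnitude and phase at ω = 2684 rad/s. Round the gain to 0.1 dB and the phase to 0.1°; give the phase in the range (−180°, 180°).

At s = jω = j2684:
zero (s+250): 250 + j2684 → |·| = √(250²+2684²) = √7266356 ≈ 2695.6, ∠ = arctan(2684/250) ≈ 84.68°
zero (s+2000): 2000 + j2684 → |·| = √(2000²+2684²) = √11203856 ≈ 3347.2, ∠ = arctan(2684/2000) ≈ 53.31°
pole (s+25): 25 + j2684 → |·| = √(25²+2684²) = √7204481 ≈ 2684.1, ∠ = arctan(2684/25) ≈ 89.47°
pole (s+733): 733 + j2684 → |·| = √(733²+2684²) = √7741145 ≈ 2782.3, ∠ = arctan(2684/733) ≈ 74.73°
pole at origin: |s| = 2684, ∠ = 90.00° (in denominator)
|T| = 50 · 9.0227e+06 / 2.0044e+10 ≈ 0.022507
Gain = 20 log₁₀(0.022507) ≈ -32.95 dB
∠T = 137.99° − 254.20° = -116.21°

-33.0 dB, -116.2°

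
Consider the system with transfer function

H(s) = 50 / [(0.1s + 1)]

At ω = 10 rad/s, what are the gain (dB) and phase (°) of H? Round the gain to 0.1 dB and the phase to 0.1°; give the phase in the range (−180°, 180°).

At ω = 10 rad/s:
pole (1 + j10·0.1) = 1 + j1 → |·| ≈ 1.4142, ∠ ≈ 45.00°
|H| = 50 · 1 / (1.4142) ≈ 35.356
Gain = 20 log₁₀(35.356) ≈ 30.97 dB
∠H = (0°) − (45.00°) = -45.00°

31.0 dB, -45.0°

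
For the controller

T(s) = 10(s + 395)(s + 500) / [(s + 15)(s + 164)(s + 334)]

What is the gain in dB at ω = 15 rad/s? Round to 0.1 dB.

At s = jω = j15:
zero (s+395): 395 + j15 → |·| = √(395²+15²) = √156250 ≈ 395.28, ∠ = arctan(15/395) ≈ 2.17°
zero (s+500): 500 + j15 → |·| = √(500²+15²) = √250225 ≈ 500.22, ∠ = arctan(15/500) ≈ 1.72°
pole (s+15): 15 + j15 → |·| = √(15²+15²) = √450 ≈ 21.213, ∠ = arctan(15/15) ≈ 45.00°
pole (s+164): 164 + j15 → |·| = √(164²+15²) = √27121 ≈ 164.68, ∠ = arctan(15/164) ≈ 5.23°
pole (s+334): 334 + j15 → |·| = √(334²+15²) = √111781 ≈ 334.34, ∠ = arctan(15/334) ≈ 2.57°
|T| = 10 · 1.9773e+05 / 1.168e+06 ≈ 1.6929
Gain = 20 log₁₀(1.6929) ≈ 4.57 dB

4.6 dB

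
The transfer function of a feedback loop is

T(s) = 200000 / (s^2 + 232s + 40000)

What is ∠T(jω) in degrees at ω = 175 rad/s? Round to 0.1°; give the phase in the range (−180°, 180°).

-77.0°

At s = jω = j175:
quadratic: (j175)² + 232·j175 + 40000 = 9375 + j40600 → |·| ≈ 41668, ∠ ≈ 77.00°
∠T = 0.00° − 77.00° = -77.00°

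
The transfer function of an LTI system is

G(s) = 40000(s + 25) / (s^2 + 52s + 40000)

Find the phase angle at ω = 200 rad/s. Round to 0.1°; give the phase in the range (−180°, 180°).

At s = jω = j200:
zero (s+25): 25 + j200 → |·| = √(25²+200²) = √40625 ≈ 201.56, ∠ = arctan(200/25) ≈ 82.87°
quadratic: (j200)² + 52·j200 + 40000 = 0 + j10400 → |·| ≈ 10400, ∠ ≈ 90.00°
∠G = 82.87° − 90.00° = -7.13°

-7.1°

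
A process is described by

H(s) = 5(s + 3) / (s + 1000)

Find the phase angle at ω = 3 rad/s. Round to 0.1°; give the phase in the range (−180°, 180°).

At s = jω = j3:
zero (s+3): 3 + j3 → |·| = √(3²+3²) = √18 ≈ 4.2426, ∠ = arctan(3/3) ≈ 45.00°
pole (s+1000): 1000 + j3 → |·| = √(1000²+3²) = √1000009 ≈ 1000, ∠ = arctan(3/1000) ≈ 0.17°
∠H = 45.00° − 0.17° = 44.83°

44.8°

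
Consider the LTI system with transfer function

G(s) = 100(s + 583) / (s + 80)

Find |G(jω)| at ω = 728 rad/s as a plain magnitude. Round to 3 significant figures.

At s = jω = j728:
zero (s+583): 583 + j728 → |·| = √(583²+728²) = √869873 ≈ 932.67, ∠ = arctan(728/583) ≈ 51.31°
pole (s+80): 80 + j728 → |·| = √(80²+728²) = √536384 ≈ 732.38, ∠ = arctan(728/80) ≈ 83.73°
|G| = 100 · 932.67 / 732.38 ≈ 127.35

127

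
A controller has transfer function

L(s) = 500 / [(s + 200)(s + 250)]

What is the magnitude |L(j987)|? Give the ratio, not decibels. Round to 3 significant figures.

0.000488

At s = jω = j987:
pole (s+200): 200 + j987 → |·| = √(200²+987²) = √1014169 ≈ 1007.1, ∠ = arctan(987/200) ≈ 78.55°
pole (s+250): 250 + j987 → |·| = √(250²+987²) = √1036669 ≈ 1018.2, ∠ = arctan(987/250) ≈ 75.79°
|L| = 500 / 1.0254e+06 ≈ 0.00048761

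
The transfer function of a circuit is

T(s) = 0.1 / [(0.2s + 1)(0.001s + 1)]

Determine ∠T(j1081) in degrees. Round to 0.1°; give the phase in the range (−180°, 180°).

At ω = 1081 rad/s:
pole (1 + j1081·0.2) = 1 + j216.2 → |·| ≈ 216.2, ∠ ≈ 89.73°
pole (1 + j1081·0.001) = 1 + j1.081 → |·| ≈ 1.4726, ∠ ≈ 47.23°
∠T = (0°) − (89.73° + 47.23°) = -136.96°

-137.0°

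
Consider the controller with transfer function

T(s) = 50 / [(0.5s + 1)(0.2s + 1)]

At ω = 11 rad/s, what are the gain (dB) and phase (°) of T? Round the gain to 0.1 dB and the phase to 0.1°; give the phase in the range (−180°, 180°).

At ω = 11 rad/s:
pole (1 + j11·0.5) = 1 + j5.5 → |·| ≈ 5.5902, ∠ ≈ 79.70°
pole (1 + j11·0.2) = 1 + j2.2 → |·| ≈ 2.4166, ∠ ≈ 65.56°
|T| = 50 · 1 / (5.5902 · 2.4166) ≈ 3.7012
Gain = 20 log₁₀(3.7012) ≈ 11.37 dB
∠T = (0°) − (79.70° + 65.56°) = -145.26°

11.4 dB, -145.3°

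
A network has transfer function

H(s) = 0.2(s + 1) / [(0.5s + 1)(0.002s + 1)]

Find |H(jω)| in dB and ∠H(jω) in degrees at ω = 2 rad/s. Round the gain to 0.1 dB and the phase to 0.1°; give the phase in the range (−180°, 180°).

-10.0 dB, 18.2°

At ω = 2 rad/s:
zero (1 + j2·1) = 1 + j2 → |·| ≈ 2.2361, ∠ ≈ 63.43°
pole (1 + j2·0.5) = 1 + j1 → |·| ≈ 1.4142, ∠ ≈ 45.00°
pole (1 + j2·0.002) = 1 + j0.004 → |·| ≈ 1, ∠ ≈ 0.23°
|H| = 0.2 · 2.2361 / (1.4142 · 1) ≈ 0.31624
Gain = 20 log₁₀(0.31624) ≈ -10.00 dB
∠H = (63.43°) − (45.00° + 0.23°) = 18.20°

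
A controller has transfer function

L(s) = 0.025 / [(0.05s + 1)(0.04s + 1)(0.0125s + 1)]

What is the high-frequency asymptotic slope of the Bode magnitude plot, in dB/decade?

-60 dB/decade

Each pole contributes −20 dB/decade at high frequency; each zero contributes +20 dB/decade.
Net: 0 zero(s) − 3 pole(s) → -60 dB/decade.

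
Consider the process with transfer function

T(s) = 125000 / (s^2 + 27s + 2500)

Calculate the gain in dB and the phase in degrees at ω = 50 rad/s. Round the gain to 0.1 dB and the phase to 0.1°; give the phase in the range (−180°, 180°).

At s = jω = j50:
quadratic: (j50)² + 27·j50 + 2500 = 0 + j1350 → |·| ≈ 1350, ∠ ≈ 90.00°
|T| = 125000 / 1350 ≈ 92.593
Gain = 20 log₁₀(92.593) ≈ 39.33 dB
∠T = 0.00° − 90.00° = -90.00°

39.3 dB, -90.0°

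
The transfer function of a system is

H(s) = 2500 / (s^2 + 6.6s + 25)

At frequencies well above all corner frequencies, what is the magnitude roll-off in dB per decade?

-40 dB/decade

Each pole contributes −20 dB/decade at high frequency; each zero contributes +20 dB/decade.
Net: 0 zero(s) − 2 pole(s) → -40 dB/decade.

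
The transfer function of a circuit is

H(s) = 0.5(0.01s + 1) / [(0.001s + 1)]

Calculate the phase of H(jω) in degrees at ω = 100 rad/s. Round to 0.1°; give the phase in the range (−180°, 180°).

At ω = 100 rad/s:
zero (1 + j100·0.01) = 1 + j1 → |·| ≈ 1.4142, ∠ ≈ 45.00°
pole (1 + j100·0.001) = 1 + j0.1 → |·| ≈ 1.005, ∠ ≈ 5.71°
∠H = (45.00°) − (5.71°) = 39.29°

39.3°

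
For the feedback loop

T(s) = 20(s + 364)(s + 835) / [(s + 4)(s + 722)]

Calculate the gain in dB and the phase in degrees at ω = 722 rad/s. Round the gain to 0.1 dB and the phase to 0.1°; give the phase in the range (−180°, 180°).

27.7 dB, -30.6°

At s = jω = j722:
zero (s+364): 364 + j722 → |·| = √(364²+722²) = √653780 ≈ 808.57, ∠ = arctan(722/364) ≈ 63.24°
zero (s+835): 835 + j722 → |·| = √(835²+722²) = √1218509 ≈ 1103.9, ∠ = arctan(722/835) ≈ 40.85°
pole (s+4): 4 + j722 → |·| = √(4²+722²) = √521300 ≈ 722.01, ∠ = arctan(722/4) ≈ 89.68°
pole (s+722): 722 + j722 → |·| = √(722²+722²) = √1042568 ≈ 1021.1, ∠ = arctan(722/722) ≈ 45.00°
|T| = 20 · 8.9258e+05 / 7.3724e+05 ≈ 24.214
Gain = 20 log₁₀(24.214) ≈ 27.68 dB
∠T = 104.09° − 134.68° = -30.59°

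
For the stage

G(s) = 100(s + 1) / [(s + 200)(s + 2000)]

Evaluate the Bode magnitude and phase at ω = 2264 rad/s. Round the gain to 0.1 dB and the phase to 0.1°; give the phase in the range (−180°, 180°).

-29.6 dB, -43.5°

At s = jω = j2264:
zero (s+1): 1 + j2264 → |·| = √(1²+2264²) = √5125697 ≈ 2264, ∠ = arctan(2264/1) ≈ 89.97°
pole (s+200): 200 + j2264 → |·| = √(200²+2264²) = √5165696 ≈ 2272.8, ∠ = arctan(2264/200) ≈ 84.95°
pole (s+2000): 2000 + j2264 → |·| = √(2000²+2264²) = √9125696 ≈ 3020.9, ∠ = arctan(2264/2000) ≈ 48.54°
|G| = 100 · 2264 / 6.8659e+06 ≈ 0.032975
Gain = 20 log₁₀(0.032975) ≈ -29.64 dB
∠G = 89.97° − 133.49° = -43.52°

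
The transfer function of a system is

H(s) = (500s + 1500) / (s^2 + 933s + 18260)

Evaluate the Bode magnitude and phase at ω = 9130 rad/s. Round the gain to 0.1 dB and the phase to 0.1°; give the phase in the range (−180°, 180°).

-25.3 dB, -84.2°

Substitute s = j9130:
Numerator: 500(j9130) + 1500 = 1500 + j4565000
Denominator: (j9130)^2 + 933(j9130) + 18260 = -83338640 + j8518290
|N| = √(1500² + 4565000²) ≈ 4.565e+06, ∠N ≈ 89.98°
|D| = √(83338640² + 8518290²) ≈ 8.3773e+07, ∠D ≈ 174.16°
|H| = 4.565e+06 / 8.3773e+07 ≈ 0.054492
Gain = 20 log₁₀(0.054492) ≈ -25.27 dB
∠H = 89.98° − 174.16° = -84.18°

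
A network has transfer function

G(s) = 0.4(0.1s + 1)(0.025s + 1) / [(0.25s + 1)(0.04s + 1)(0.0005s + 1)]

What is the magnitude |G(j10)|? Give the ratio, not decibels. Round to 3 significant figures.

0.201

At ω = 10 rad/s:
zero (1 + j10·0.1) = 1 + j1 → |·| ≈ 1.4142, ∠ ≈ 45.00°
zero (1 + j10·0.025) = 1 + j0.25 → |·| ≈ 1.0308, ∠ ≈ 14.04°
pole (1 + j10·0.25) = 1 + j2.5 → |·| ≈ 2.6926, ∠ ≈ 68.20°
pole (1 + j10·0.04) = 1 + j0.4 → |·| ≈ 1.077, ∠ ≈ 21.80°
pole (1 + j10·0.0005) = 1 + j0.005 → |·| ≈ 1, ∠ ≈ 0.29°
|G| = 0.4 · 1.4142 · 1.0308 / (2.6926 · 1.077 · 1) ≈ 0.20107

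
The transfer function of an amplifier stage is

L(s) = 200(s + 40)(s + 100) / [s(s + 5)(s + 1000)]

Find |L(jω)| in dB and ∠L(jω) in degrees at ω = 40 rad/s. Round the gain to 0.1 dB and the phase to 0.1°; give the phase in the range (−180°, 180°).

-2.4 dB, -108.4°

At s = jω = j40:
zero (s+40): 40 + j40 → |·| = √(40²+40²) = √3200 ≈ 56.569, ∠ = arctan(40/40) ≈ 45.00°
zero (s+100): 100 + j40 → |·| = √(100²+40²) = √11600 ≈ 107.7, ∠ = arctan(40/100) ≈ 21.80°
pole (s+5): 5 + j40 → |·| = √(5²+40²) = √1625 ≈ 40.311, ∠ = arctan(40/5) ≈ 82.87°
pole (s+1000): 1000 + j40 → |·| = √(1000²+40²) = √1001600 ≈ 1000.8, ∠ = arctan(40/1000) ≈ 2.29°
pole at origin: |s| = 40, ∠ = 90.00° (in denominator)
|L| = 200 · 6092.5 / 1.6137e+06 ≈ 0.7551
Gain = 20 log₁₀(0.7551) ≈ -2.44 dB
∠L = 66.80° − 175.16° = -108.36°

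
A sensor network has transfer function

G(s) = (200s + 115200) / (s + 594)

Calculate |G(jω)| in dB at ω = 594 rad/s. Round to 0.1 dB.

Substitute s = j594:
Numerator: 200(j594) + 115200 = 115200 + j118800
Denominator: (j594) + 594 = 594 + j594
|N| = √(115200² + 118800²) ≈ 1.6548e+05, ∠N ≈ 45.88°
|D| = √(594² + 594²) ≈ 840.04, ∠D ≈ 45.00°
|G| = 1.6548e+05 / 840.04 ≈ 196.99
Gain = 20 log₁₀(196.99) ≈ 45.89 dB

45.9 dB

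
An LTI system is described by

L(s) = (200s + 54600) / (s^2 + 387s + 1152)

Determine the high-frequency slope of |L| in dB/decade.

Each pole contributes −20 dB/decade at high frequency; each zero contributes +20 dB/decade.
Net: 1 zero(s) − 2 pole(s) → -20 dB/decade.

-20 dB/decade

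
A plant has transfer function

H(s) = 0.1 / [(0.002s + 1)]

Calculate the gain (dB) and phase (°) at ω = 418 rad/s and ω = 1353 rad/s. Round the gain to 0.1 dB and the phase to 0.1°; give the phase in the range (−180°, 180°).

At ω = 418 rad/s:
pole (1 + j418·0.002) = 1 + j0.836 → |·| ≈ 1.3034, ∠ ≈ 39.90°
|H| = 0.1 · 1 / (1.3034) ≈ 0.076722
Gain = 20 log₁₀(0.076722) ≈ -22.30 dB
∠H = (0°) − (39.90°) = -39.90°

At ω = 1353 rad/s:
pole (1 + j1353·0.002) = 1 + j2.706 → |·| ≈ 2.8849, ∠ ≈ 69.72°
|H| = 0.1 · 1 / (2.8849) ≈ 0.034663
Gain = 20 log₁₀(0.034663) ≈ -29.20 dB
∠H = (0°) − (69.72°) = -69.72°

ω = 418: -22.3 dB, -39.9°; ω = 1353: -29.2 dB, -69.7°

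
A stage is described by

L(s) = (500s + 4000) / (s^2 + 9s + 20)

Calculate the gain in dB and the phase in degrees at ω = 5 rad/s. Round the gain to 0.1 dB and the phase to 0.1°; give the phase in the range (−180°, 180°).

40.4 dB, -64.3°

Substitute s = j5:
Numerator: 500(j5) + 4000 = 4000 + j2500
Denominator: (j5)^2 + 9(j5) + 20 = -5 + j45
|N| = √(4000² + 2500²) ≈ 4717, ∠N ≈ 32.01°
|D| = √(5² + 45²) ≈ 45.277, ∠D ≈ 96.34°
|L| = 4717 / 45.277 ≈ 104.18
Gain = 20 log₁₀(104.18) ≈ 40.36 dB
∠L = 32.01° − 96.34° = -64.33°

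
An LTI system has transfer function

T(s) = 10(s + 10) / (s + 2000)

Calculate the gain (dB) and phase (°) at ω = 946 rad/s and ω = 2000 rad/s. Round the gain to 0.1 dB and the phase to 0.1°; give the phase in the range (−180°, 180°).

ω = 946: 12.6 dB, 64.1°; ω = 2000: 17.0 dB, 44.7°

At s = jω = j946:
zero (s+10): 10 + j946 → |·| = √(10²+946²) = √895016 ≈ 946.05, ∠ = arctan(946/10) ≈ 89.39°
pole (s+2000): 2000 + j946 → |·| = √(2000²+946²) = √4894916 ≈ 2212.4, ∠ = arctan(946/2000) ≈ 25.31°
|T| = 10 · 946.05 / 2212.4 ≈ 4.2761
Gain = 20 log₁₀(4.2761) ≈ 12.62 dB
∠T = 89.39° − 25.31° = 64.08°

At s = jω = j2000:
zero (s+10): 10 + j2000 → |·| = √(10²+2000²) = √4000100 ≈ 2000, ∠ = arctan(2000/10) ≈ 89.71°
pole (s+2000): 2000 + j2000 → |·| = √(2000²+2000²) = √8000000 ≈ 2828.4, ∠ = arctan(2000/2000) ≈ 45.00°
|T| = 10 · 2000 / 2828.4 ≈ 7.0711
Gain = 20 log₁₀(7.0711) ≈ 16.99 dB
∠T = 89.71° − 45.00° = 44.71°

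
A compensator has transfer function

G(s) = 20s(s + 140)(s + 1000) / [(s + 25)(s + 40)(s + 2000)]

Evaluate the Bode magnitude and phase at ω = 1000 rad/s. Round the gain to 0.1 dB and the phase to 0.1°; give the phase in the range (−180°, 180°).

At s = jω = j1000:
zero (s+140): 140 + j1000 → |·| = √(140²+1000²) = √1019600 ≈ 1009.8, ∠ = arctan(1000/140) ≈ 82.03°
zero (s+1000): 1000 + j1000 → |·| = √(1000²+1000²) = √2000000 ≈ 1414.2, ∠ = arctan(1000/1000) ≈ 45.00°
zero at origin: s = j1000 → |·| = 1000, ∠ = 90.00°
pole (s+25): 25 + j1000 → |·| = √(25²+1000²) = √1000625 ≈ 1000.3, ∠ = arctan(1000/25) ≈ 88.57°
pole (s+40): 40 + j1000 → |·| = √(40²+1000²) = √1001600 ≈ 1000.8, ∠ = arctan(1000/40) ≈ 87.71°
pole (s+2000): 2000 + j1000 → |·| = √(2000²+1000²) = √5000000 ≈ 2236.1, ∠ = arctan(1000/2000) ≈ 26.57°
|G| = 20 · 1.4281e+09 / 2.2386e+09 ≈ 12.759
Gain = 20 log₁₀(12.759) ≈ 22.12 dB
∠G = 217.03° − 202.85° = 14.18°

22.1 dB, 14.2°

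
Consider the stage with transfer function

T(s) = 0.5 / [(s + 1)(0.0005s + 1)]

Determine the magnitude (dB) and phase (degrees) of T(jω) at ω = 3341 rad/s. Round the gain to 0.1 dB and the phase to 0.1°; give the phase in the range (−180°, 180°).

-82.3 dB, -149.1°

At ω = 3341 rad/s:
pole (1 + j3341·1) = 1 + j3341 → |·| ≈ 3341, ∠ ≈ 89.98°
pole (1 + j3341·0.0005) = 1 + j1.6705 → |·| ≈ 1.9469, ∠ ≈ 59.09°
|T| = 0.5 · 1 / (3341 · 1.9469) ≈ 7.6869e-05
Gain = 20 log₁₀(7.6869e-05) ≈ -82.28 dB
∠T = (0°) − (89.98° + 59.09°) = -149.07°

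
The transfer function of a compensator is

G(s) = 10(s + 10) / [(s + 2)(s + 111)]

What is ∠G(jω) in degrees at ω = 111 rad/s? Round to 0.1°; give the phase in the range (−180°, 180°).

-49.1°

At s = jω = j111:
zero (s+10): 10 + j111 → |·| = √(10²+111²) = √12421 ≈ 111.45, ∠ = arctan(111/10) ≈ 84.85°
pole (s+2): 2 + j111 → |·| = √(2²+111²) = √12325 ≈ 111.02, ∠ = arctan(111/2) ≈ 88.97°
pole (s+111): 111 + j111 → |·| = √(111²+111²) = √24642 ≈ 156.98, ∠ = arctan(111/111) ≈ 45.00°
∠G = 84.85° − 133.97° = -49.12°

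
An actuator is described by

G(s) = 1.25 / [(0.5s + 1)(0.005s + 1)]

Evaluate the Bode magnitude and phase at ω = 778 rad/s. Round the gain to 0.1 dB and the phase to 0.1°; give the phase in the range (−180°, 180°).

-61.9 dB, -165.4°

At ω = 778 rad/s:
pole (1 + j778·0.5) = 1 + j389 → |·| ≈ 389, ∠ ≈ 89.85°
pole (1 + j778·0.005) = 1 + j3.89 → |·| ≈ 4.0165, ∠ ≈ 75.58°
|G| = 1.25 · 1 / (389 · 4.0165) ≈ 0.00080004
Gain = 20 log₁₀(0.00080004) ≈ -61.94 dB
∠G = (0°) − (89.85° + 75.58°) = -165.43°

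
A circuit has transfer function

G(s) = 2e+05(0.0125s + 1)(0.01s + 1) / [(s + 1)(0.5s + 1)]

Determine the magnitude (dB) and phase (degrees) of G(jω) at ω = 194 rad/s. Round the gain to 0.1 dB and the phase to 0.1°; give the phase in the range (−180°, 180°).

35.7 dB, -48.8°

At ω = 194 rad/s:
zero (1 + j194·0.0125) = 1 + j2.425 → |·| ≈ 2.6231, ∠ ≈ 67.59°
zero (1 + j194·0.01) = 1 + j1.94 → |·| ≈ 2.1826, ∠ ≈ 62.73°
pole (1 + j194·1) = 1 + j194 → |·| ≈ 194, ∠ ≈ 89.70°
pole (1 + j194·0.5) = 1 + j97 → |·| ≈ 97.005, ∠ ≈ 89.41°
|G| = 2e+05 · 2.6231 · 2.1826 / (194 · 97.005) ≈ 60.845
Gain = 20 log₁₀(60.845) ≈ 35.68 dB
∠G = (67.59° + 62.73°) − (89.70° + 89.41°) = -48.79°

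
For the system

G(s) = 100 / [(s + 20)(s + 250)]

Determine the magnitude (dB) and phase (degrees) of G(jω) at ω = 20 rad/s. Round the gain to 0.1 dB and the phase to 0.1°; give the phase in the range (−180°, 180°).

At s = jω = j20:
pole (s+20): 20 + j20 → |·| = √(20²+20²) = √800 ≈ 28.284, ∠ = arctan(20/20) ≈ 45.00°
pole (s+250): 250 + j20 → |·| = √(250²+20²) = √62900 ≈ 250.8, ∠ = arctan(20/250) ≈ 4.57°
|G| = 100 / 7093.6 ≈ 0.014097
Gain = 20 log₁₀(0.014097) ≈ -37.02 dB
∠G = 0.00° − 49.57° = -49.57°

-37.0 dB, -49.6°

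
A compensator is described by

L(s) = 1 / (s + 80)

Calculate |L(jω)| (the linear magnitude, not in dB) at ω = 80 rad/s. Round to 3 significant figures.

0.00884

At s = jω = j80:
pole (s+80): 80 + j80 → |·| = √(80²+80²) = √12800 ≈ 113.14, ∠ = arctan(80/80) ≈ 45.00°
|L| = 1 / 113.14 ≈ 0.0088386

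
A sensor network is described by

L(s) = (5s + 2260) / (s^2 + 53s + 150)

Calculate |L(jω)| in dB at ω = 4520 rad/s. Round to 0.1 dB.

Substitute s = j4520:
Numerator: 5(j4520) + 2260 = 2260 + j22600
Denominator: (j4520)^2 + 53(j4520) + 150 = -20430250 + j239560
|N| = √(2260² + 22600²) ≈ 22713, ∠N ≈ 84.29°
|D| = √(20430250² + 239560²) ≈ 2.0432e+07, ∠D ≈ 179.33°
|L| = 22713 / 2.0432e+07 ≈ 0.0011116
Gain = 20 log₁₀(0.0011116) ≈ -59.08 dB

-59.1 dB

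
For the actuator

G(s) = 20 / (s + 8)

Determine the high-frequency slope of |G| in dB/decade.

Each pole contributes −20 dB/decade at high frequency; each zero contributes +20 dB/decade.
Net: 0 zero(s) − 1 pole(s) → -20 dB/decade.

-20 dB/decade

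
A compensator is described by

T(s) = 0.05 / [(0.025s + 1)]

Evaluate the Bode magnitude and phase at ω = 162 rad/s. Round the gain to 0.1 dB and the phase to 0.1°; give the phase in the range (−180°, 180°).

-38.4 dB, -76.1°

At ω = 162 rad/s:
pole (1 + j162·0.025) = 1 + j4.05 → |·| ≈ 4.1716, ∠ ≈ 76.13°
|T| = 0.05 · 1 / (4.1716) ≈ 0.011986
Gain = 20 log₁₀(0.011986) ≈ -38.43 dB
∠T = (0°) − (76.13°) = -76.13°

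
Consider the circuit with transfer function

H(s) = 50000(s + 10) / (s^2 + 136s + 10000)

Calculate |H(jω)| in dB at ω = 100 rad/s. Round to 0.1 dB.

At s = jω = j100:
zero (s+10): 10 + j100 → |·| = √(10²+100²) = √10100 ≈ 100.5, ∠ = arctan(100/10) ≈ 84.29°
quadratic: (j100)² + 136·j100 + 10000 = 0 + j13600 → |·| ≈ 13600, ∠ ≈ 90.00°
|H| = 50000 · 100.5 / 13600 ≈ 369.49
Gain = 20 log₁₀(369.49) ≈ 51.35 dB

51.4 dB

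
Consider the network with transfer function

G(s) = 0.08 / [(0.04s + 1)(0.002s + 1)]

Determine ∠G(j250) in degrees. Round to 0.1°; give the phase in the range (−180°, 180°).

At ω = 250 rad/s:
pole (1 + j250·0.04) = 1 + j10 → |·| ≈ 10.05, ∠ ≈ 84.29°
pole (1 + j250·0.002) = 1 + j0.5 → |·| ≈ 1.118, ∠ ≈ 26.57°
∠G = (0°) − (84.29° + 26.57°) = -110.86°

-110.9°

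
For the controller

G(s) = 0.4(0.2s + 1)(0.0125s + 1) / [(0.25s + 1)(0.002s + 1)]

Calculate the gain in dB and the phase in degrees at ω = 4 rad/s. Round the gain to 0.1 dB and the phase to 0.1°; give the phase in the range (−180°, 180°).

At ω = 4 rad/s:
zero (1 + j4·0.2) = 1 + j0.8 → |·| ≈ 1.2806, ∠ ≈ 38.66°
zero (1 + j4·0.0125) = 1 + j0.05 → |·| ≈ 1.0012, ∠ ≈ 2.86°
pole (1 + j4·0.25) = 1 + j1 → |·| ≈ 1.4142, ∠ ≈ 45.00°
pole (1 + j4·0.002) = 1 + j0.008 → |·| ≈ 1, ∠ ≈ 0.46°
|G| = 0.4 · 1.2806 · 1.0012 / (1.4142 · 1) ≈ 0.36265
Gain = 20 log₁₀(0.36265) ≈ -8.81 dB
∠G = (38.66° + 2.86°) − (45.00° + 0.46°) = -3.94°

-8.8 dB, -3.9°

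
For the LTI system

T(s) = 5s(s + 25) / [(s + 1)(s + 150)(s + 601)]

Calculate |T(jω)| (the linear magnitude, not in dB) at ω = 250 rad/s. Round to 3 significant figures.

0.00662

At s = jω = j250:
zero (s+25): 25 + j250 → |·| = √(25²+250²) = √63125 ≈ 251.25, ∠ = arctan(250/25) ≈ 84.29°
zero at origin: s = j250 → |·| = 250, ∠ = 90.00°
pole (s+1): 1 + j250 → |·| = √(1²+250²) = √62501 ≈ 250, ∠ = arctan(250/1) ≈ 89.77°
pole (s+150): 150 + j250 → |·| = √(150²+250²) = √85000 ≈ 291.55, ∠ = arctan(250/150) ≈ 59.04°
pole (s+601): 601 + j250 → |·| = √(601²+250²) = √423701 ≈ 650.92, ∠ = arctan(250/601) ≈ 22.59°
|T| = 5 · 62812 / 4.7444e+07 ≈ 0.0066196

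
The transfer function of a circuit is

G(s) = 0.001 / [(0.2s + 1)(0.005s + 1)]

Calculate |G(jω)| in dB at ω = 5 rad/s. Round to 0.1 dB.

At ω = 5 rad/s:
pole (1 + j5·0.2) = 1 + j1 → |·| ≈ 1.4142, ∠ ≈ 45.00°
pole (1 + j5·0.005) = 1 + j0.025 → |·| ≈ 1.0003, ∠ ≈ 1.43°
|G| = 0.001 · 1 / (1.4142 · 1.0003) ≈ 0.0007069
Gain = 20 log₁₀(0.0007069) ≈ -63.01 dB

-63.0 dB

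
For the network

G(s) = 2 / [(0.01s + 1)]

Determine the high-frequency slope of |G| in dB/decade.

-20 dB/decade

Each pole contributes −20 dB/decade at high frequency; each zero contributes +20 dB/decade.
Net: 0 zero(s) − 1 pole(s) → -20 dB/decade.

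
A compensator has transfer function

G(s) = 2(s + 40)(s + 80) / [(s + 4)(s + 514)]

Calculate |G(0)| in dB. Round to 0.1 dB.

9.9 dB

G(0) = 2·40·80 / (4·514) ≈ 3.1128
20 log₁₀(3.1128) ≈ 9.86 dB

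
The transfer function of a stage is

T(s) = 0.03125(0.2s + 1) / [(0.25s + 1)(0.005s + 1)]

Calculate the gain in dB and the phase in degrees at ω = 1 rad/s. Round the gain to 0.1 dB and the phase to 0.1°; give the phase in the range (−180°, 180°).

At ω = 1 rad/s:
zero (1 + j1·0.2) = 1 + j0.2 → |·| ≈ 1.0198, ∠ ≈ 11.31°
pole (1 + j1·0.25) = 1 + j0.25 → |·| ≈ 1.0308, ∠ ≈ 14.04°
pole (1 + j1·0.005) = 1 + j0.005 → |·| ≈ 1, ∠ ≈ 0.29°
|T| = 0.03125 · 1.0198 / (1.0308 · 1) ≈ 0.030917
Gain = 20 log₁₀(0.030917) ≈ -30.20 dB
∠T = (11.31°) − (14.04° + 0.29°) = -3.02°

-30.2 dB, -3.0°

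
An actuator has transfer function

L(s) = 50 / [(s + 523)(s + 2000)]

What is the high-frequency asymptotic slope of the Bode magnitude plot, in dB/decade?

-40 dB/decade

Each pole contributes −20 dB/decade at high frequency; each zero contributes +20 dB/decade.
Net: 0 zero(s) − 2 pole(s) → -40 dB/decade.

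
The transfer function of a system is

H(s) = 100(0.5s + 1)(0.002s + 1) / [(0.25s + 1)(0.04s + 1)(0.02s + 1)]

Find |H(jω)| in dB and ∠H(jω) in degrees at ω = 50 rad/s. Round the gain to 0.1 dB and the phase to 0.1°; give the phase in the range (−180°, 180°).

36.0 dB, -100.4°

At ω = 50 rad/s:
zero (1 + j50·0.5) = 1 + j25 → |·| ≈ 25.02, ∠ ≈ 87.71°
zero (1 + j50·0.002) = 1 + j0.1 → |·| ≈ 1.005, ∠ ≈ 5.71°
pole (1 + j50·0.25) = 1 + j12.5 → |·| ≈ 12.54, ∠ ≈ 85.43°
pole (1 + j50·0.04) = 1 + j2 → |·| ≈ 2.2361, ∠ ≈ 63.43°
pole (1 + j50·0.02) = 1 + j1 → |·| ≈ 1.4142, ∠ ≈ 45.00°
|H| = 100 · 25.02 · 1.005 / (12.54 · 2.2361 · 1.4142) ≈ 63.409
Gain = 20 log₁₀(63.409) ≈ 36.04 dB
∠H = (87.71° + 5.71°) − (85.43° + 63.43° + 45.00°) = -100.44°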